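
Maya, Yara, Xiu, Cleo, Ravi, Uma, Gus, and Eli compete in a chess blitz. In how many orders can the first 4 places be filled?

1680

There are 8 choices for 1st place, 7 for 2nd, and so on down to 5 for position 4.
That gives 8 × 7 × 6 × 5 = 1680.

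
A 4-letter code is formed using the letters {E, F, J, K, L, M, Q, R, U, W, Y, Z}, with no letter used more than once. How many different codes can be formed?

This is a permutation of 4 out of 12: P(12,4) = 12!/8!.
12 × 11 × 10 × 9 = 11880.

11880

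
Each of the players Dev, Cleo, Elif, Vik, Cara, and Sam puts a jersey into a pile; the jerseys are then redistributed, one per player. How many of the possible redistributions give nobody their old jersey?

Count assignments avoiding every fixed point. For any j of the 6 players fixed to their old jersey, the other 6−j can be arranged in (6−j)! ways.
By inclusion–exclusion this is Σ_{j=0}^{6} (−1)^j C(6,j)·(6−j)!.
Computing: 720 − 720 + 360 − 120 + 30 − 6 + 1 = 265.

265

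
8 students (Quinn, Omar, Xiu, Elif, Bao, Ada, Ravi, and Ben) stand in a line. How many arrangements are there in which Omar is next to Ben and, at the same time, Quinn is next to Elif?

Treat {Omar,Ben} as one block (2 orders) and {Quinn,Elif} as another (2 orders).
That leaves 6 units to arrange: 2 × 2 × 6! = 4 × 720 = 2880.

2880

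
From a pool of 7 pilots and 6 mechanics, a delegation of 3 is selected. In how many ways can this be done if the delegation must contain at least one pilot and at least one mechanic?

Unrestricted: C(13,3) = 286 ways to pick any 3 of the 13.
Subtract selections that omit an entire group: no pilots → C(6,3) = 20; no mechanics → C(7,3) = 35.
Both groups omitted at once is impossible, so 286 − 55 = 231.

231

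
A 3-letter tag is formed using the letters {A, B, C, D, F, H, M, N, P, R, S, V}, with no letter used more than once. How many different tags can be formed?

1320

With no repetition, fill the 3 letters in order: 12 choices, then 11, down to 10.
12 × 11 × 10 = 1320.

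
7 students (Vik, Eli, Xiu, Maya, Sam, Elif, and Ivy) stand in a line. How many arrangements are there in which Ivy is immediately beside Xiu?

Treat {Ivy, Xiu} as a single unit. There are 6 units to order, and the pair itself can be ordered 2 ways.
That gives 2 × 6! = 2 × 720 = 1440.

1440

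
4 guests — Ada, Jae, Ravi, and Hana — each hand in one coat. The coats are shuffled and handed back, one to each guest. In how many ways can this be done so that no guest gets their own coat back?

9

Count assignments avoiding every fixed point. For any j of the 4 guests fixed to their own coat, the other 4−j can be arranged in (4−j)! ways.
By inclusion–exclusion this is Σ_{j=0}^{4} (−1)^j C(4,j)·(4−j)!.
Computing: 24 − 24 + 12 − 4 + 1 = 9.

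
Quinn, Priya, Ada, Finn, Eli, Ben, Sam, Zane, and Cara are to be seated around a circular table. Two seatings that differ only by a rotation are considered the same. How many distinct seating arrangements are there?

Around a circle, 9 distinct people have 9!/9 = (8)! = 40320 rotationally distinct seatings.

40320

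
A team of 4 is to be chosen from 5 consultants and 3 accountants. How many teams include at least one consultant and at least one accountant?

With no constraint there are C(8,4) = 70 possible selections.
Subtract selections that omit an entire group: no consultants → C(3,4) = 0; no accountants → C(5,4) = 5.
Both groups omitted at once is impossible, so 70 − 5 = 65.

65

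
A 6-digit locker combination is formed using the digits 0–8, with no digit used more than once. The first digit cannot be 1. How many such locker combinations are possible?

The first digit has 9−1 = 8 choices (anything except 1).
The remaining 5 digits are filled from the other 8 symbols without repetition: 8 × 7 × 6 × 5 × 4 = 6720.
Total: 8 × 6720 = 53760.

53760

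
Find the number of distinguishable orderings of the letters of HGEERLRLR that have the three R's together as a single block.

1260

Treat the 3 copies of R as a single block. The multiset to arrange is then {RRR, E, E, G, H, L, L}, 7 items in all.
That gives (7)!/(2!·2!) = 1260 arrangements.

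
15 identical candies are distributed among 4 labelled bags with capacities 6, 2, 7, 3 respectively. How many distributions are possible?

Without the upper bounds there are C(18,3) = 816 ways to split 15 among 4 bags.
Subtract solutions that violate a single cap (substitute x_i' = x_i − (cap_i+1)): x_1 ≥ 7 gives C(11,3) = 165; x_2 ≥ 3 gives C(15,3) = 455; x_3 ≥ 8 gives C(10,3) = 120; x_4 ≥ 4 gives C(14,3) = 364. Together 1104.
Add back pairs where two caps are both exceeded: 56 + 1 + 35 + 35 + 165 + 20 = 312.
Subtract triples: 0 + 4 + 0 + 1 = 5.
By inclusion–exclusion the count is 816 − 1104 + 312 − 5 = 19.

19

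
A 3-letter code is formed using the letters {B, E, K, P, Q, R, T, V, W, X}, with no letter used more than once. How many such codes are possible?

With no repetition, fill the 3 letters in order: 10 choices, then 9, down to 8.
10 × 9 × 8 = 720.

720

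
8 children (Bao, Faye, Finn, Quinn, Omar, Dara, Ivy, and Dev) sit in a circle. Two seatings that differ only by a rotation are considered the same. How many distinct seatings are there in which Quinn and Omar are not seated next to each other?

3600

Without the restriction there are (7)! = 5040 seatings.
Seatings with Quinn beside Omar: treat them as a block with 2 internal orders, giving 2 × (6)! = 1440.
Subtracting, 5040 − 1440 = 3600.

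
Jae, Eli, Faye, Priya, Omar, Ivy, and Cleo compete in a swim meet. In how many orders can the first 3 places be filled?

This is an ordered selection of 3 from 7: P(7,3).
That gives 7 × 6 × 5 = 210.

210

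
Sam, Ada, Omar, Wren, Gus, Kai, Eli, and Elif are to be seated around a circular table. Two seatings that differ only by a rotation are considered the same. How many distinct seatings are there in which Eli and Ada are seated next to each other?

1440

Treat {Eli, Ada} as one unit (2 internal orders) and seat the resulting 7 units around the table: (6)! circular arrangements.
So 2 × (6)! = 2 × 720 = 1440.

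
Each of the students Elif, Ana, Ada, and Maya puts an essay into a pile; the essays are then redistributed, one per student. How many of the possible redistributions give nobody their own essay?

9

Let Aᵢ be the assignments in which student i gets their own essay. We want the size of the complement of A₁∪…∪A_4.
By inclusion–exclusion this is Σ_{j=0}^{4} (−1)^j C(4,j)·(4−j)!.
Computing: 24 − 24 + 12 − 4 + 1 = 9.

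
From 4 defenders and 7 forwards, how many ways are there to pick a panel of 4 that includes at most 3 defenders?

329

Split by how many defenders are chosen (0 through 3).
Sum: C(4,0)·C(7,4) + C(4,1)·C(7,3) + C(4,2)·C(7,2) + C(4,3)·C(7,1) = 35 + 140 + 126 + 28 = 329.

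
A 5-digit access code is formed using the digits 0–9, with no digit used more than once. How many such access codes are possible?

Choose and order 5 of the 10 symbols: the first digit has 10 options, the next 9, and so on down to 6.
10 × 9 × 8 × 7 × 6 = 30240.

30240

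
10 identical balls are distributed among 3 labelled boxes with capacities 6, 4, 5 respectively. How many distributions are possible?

20

By stars and bars, unrestricted non-negative solutions to x_1+…+x_3 = 10 number C(10+2,2) = 66.
Subtract solutions that violate a single cap (substitute x_i' = x_i − (cap_i+1)): x_1 ≥ 7 gives C(5,2) = 10; x_2 ≥ 5 gives C(7,2) = 21; x_3 ≥ 6 gives C(6,2) = 15. Together 46.
No two caps can be exceeded simultaneously, so the pair terms are all 0.
By inclusion–exclusion the count is 66 − 46 + 0 = 20.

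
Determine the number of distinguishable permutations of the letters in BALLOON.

The 7 letters of BALLOON have repeats: L appearing twice and O appearing twice.
The number of distinct arrangements is 7!/(2!·2!) = 5040/4 = 1260.

1260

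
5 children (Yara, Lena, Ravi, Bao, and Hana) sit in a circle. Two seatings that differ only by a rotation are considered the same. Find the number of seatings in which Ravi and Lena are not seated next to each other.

Without the restriction there are (4)! = 24 seatings.
Those with Ravi next to Lena: fuse the pair into one unit and seat 4 units around a circle — 2·(3)! = 12.
Subtracting, 24 − 12 = 12.

12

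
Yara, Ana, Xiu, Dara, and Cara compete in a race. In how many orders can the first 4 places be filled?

There are 5 choices for 1st place, 4 for 2nd, and so on down to 2 for position 4.
That gives 5 × 4 × 3 × 2 = 120.

120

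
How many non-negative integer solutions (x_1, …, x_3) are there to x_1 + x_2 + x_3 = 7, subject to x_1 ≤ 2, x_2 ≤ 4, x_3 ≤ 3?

By stars and bars, unrestricted non-negative solutions to x_1+…+x_3 = 7 number C(7+2,2) = 36.
Subtract solutions that violate a single cap (substitute x_i' = x_i − (cap_i+1)): x_1 ≥ 3 gives C(6,2) = 15; x_2 ≥ 5 gives C(4,2) = 6; x_3 ≥ 4 gives C(5,2) = 10. Together 31.
Add back pairs where two caps are both exceeded: 0 + 1 + 0 = 1.
By inclusion–exclusion the count is 36 − 31 + 1 = 6.

6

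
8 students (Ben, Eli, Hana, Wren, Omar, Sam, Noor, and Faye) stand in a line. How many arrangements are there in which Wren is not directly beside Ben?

30240

Of the 8! = 40320 arrangements, those with Wren and Ben adjacent number 2 × 7! = 10080 (treat the pair as a block with 2 internal orders).
Complementary counting: 40320 − 10080 = 30240.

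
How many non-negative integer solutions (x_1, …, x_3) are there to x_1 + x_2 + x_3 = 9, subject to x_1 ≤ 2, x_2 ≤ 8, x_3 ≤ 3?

Without the upper bounds there are C(11,2) = 55 ways to split 9 among 3 variables.
Subtract solutions that violate a single cap (substitute x_i' = x_i − (cap_i+1)): x_1 ≥ 3 gives C(8,2) = 28; x_2 ≥ 9 gives C(2,2) = 1; x_3 ≥ 4 gives C(7,2) = 21. Together 50.
Add back pairs where two caps are both exceeded: 0 + 6 + 0 = 6.
By inclusion–exclusion the count is 55 − 50 + 6 = 11.

11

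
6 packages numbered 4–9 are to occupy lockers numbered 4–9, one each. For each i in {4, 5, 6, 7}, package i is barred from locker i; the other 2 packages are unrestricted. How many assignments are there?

Let Aᵢ (for 4 ≤ i ≤ 7) be the placements that put package i in its forbidden locker. Any j of these fix j positions, leaving (6−j)! ways to fill the rest, and there are C(4,j) ways to pick which j.
By inclusion–exclusion, the number of valid placements is Σ_{j=0}^{4} (−1)^j C(4,j)·(6−j)!.
Computing: 720 − 480 + 144 − 24 + 2 = 362.

362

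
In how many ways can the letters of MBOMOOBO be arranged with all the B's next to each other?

105

Treat the 2 copies of B as a single block. The multiset to arrange is then {BB, M, M, O, O, O, O}, 7 items in all.
That gives (7)!/(4!·2!) = 105 arrangements.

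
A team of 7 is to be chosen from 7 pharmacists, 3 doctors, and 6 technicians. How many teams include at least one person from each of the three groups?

Unrestricted: C(16,7) = 11440 ways to pick any 7 of the 16.
Subtract selections that omit an entire group: no pharmacists → C(9,7) = 36; no doctors → C(13,7) = 1716; no technicians → C(10,7) = 120.
Add back selections omitting two groups (i.e. drawn from a single group): C(7,7) + C(3,7) + C(6,7) = 1.
By inclusion–exclusion: 11440 − 1872 + 1 = 9569.

9569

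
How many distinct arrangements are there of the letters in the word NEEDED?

NEEDED has 6 letters with D appearing twice and E appearing 3 times.
Dividing 6! = 720 by 3!·2! = 12 for the repeated letters gives 60.

60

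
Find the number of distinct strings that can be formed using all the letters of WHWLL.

Letter multiplicities in WHWLL: H×1, L×2, W×2.
Dividing 5! = 120 by 2!·2! = 4 for the repeated letters gives 30.

30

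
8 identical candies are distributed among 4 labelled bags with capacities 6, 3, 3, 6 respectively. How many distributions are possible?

88

Without the upper bounds there are C(11,3) = 165 ways to split 8 among 4 bags.
Subtract solutions that violate a single cap (substitute x_i' = x_i − (cap_i+1)): x_1 ≥ 7 gives C(4,3) = 4; x_2 ≥ 4 gives C(7,3) = 35; x_3 ≥ 4 gives C(7,3) = 35; x_4 ≥ 7 gives C(4,3) = 4. Together 78.
Add back pairs where two caps are both exceeded: 0 + 0 + 0 + 1 + 0 + 0 = 1.
By inclusion–exclusion the count is 165 − 78 + 1 = 88.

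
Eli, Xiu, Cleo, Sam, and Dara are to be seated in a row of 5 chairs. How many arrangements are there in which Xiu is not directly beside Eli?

72

Of the 5! = 120 arrangements, those with Xiu and Eli adjacent number 2 × 4! = 48 (treat the pair as a block with 2 internal orders).
Complementary counting: 120 − 48 = 72.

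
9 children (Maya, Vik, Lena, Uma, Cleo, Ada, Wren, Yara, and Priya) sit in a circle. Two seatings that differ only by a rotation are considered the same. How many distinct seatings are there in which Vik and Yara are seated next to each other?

Treat {Vik, Yara} as one unit (2 internal orders) and seat the resulting 8 units around the table: (7)! circular arrangements.
So 2 × (7)! = 2 × 5040 = 10080.

10080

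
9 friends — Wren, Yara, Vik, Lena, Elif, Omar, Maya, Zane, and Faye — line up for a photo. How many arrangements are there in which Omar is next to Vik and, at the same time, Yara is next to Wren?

20160

Treat {Omar,Vik} as one block (2 orders) and {Yara,Wren} as another (2 orders).
That leaves 7 units to arrange: 2 × 2 × 7! = 4 × 5040 = 20160.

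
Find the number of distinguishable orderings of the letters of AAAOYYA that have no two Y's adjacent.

Total arrangements of AAAOYYA: 7!/(4!·2!) = 105.
If the two Y's are adjacent, glue them into one block, leaving 6 items to arrange: (6)!/(4!) = 30 ways.
Subtracting, 105 − 30 = 75 arrangements keep the Y's apart.

75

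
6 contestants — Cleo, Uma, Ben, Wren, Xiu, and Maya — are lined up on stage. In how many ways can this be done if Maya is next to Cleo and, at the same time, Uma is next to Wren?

96

Treat {Maya,Cleo} as one block (2 orders) and {Uma,Wren} as another (2 orders).
That leaves 4 units to arrange: 2 × 2 × 4! = 4 × 24 = 96.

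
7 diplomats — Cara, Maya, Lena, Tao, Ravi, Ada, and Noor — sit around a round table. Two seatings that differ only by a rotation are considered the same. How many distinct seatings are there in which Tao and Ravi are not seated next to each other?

480

All circular seatings of 7 people number (6)! = 720.
Those with Tao next to Ravi: fuse the pair into one unit and seat 6 units around a circle — 2·(5)! = 240.
Subtracting, 720 − 240 = 480.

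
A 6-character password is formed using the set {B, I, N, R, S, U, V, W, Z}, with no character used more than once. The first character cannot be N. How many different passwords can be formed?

53760

The first character has 9−1 = 8 choices (anything except N).
The remaining 5 characters are filled from the other 8 symbols without repetition: 8 × 7 × 6 × 5 × 4 = 6720.
Total: 8 × 6720 = 53760.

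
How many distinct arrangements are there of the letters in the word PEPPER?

60

PEPPER has 6 letters with E appearing twice and P appearing 3 times.
So there are 6! / (3!·2!) = 60 distinguishable arrangements.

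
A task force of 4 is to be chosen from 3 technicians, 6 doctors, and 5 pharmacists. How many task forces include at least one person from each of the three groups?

495

Unrestricted: C(14,4) = 1001 ways to pick any 4 of the 14.
Subtract selections that omit an entire group: no technicians → C(11,4) = 330; no doctors → C(8,4) = 70; no pharmacists → C(9,4) = 126.
Add back selections omitting two groups (i.e. drawn from a single group): C(3,4) + C(6,4) + C(5,4) = 20.
By inclusion–exclusion: 1001 − 526 + 20 = 495.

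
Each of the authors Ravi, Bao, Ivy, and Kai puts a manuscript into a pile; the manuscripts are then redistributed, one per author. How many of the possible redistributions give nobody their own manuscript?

Count assignments avoiding every fixed point. For any j of the 4 authors fixed to their own manuscript, the other 4−j can be arranged in (4−j)! ways.
By inclusion–exclusion this is Σ_{j=0}^{4} (−1)^j C(4,j)·(4−j)!.
Computing: 24 − 24 + 12 − 4 + 1 = 9.

9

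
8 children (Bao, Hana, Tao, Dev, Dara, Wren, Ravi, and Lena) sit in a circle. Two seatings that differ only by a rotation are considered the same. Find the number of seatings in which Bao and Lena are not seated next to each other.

3600

All circular seatings of 8 people number (7)! = 5040.
Seatings with Bao beside Lena: treat them as a block with 2 internal orders, giving 2 × (6)! = 1440.
Subtracting, 5040 − 1440 = 3600.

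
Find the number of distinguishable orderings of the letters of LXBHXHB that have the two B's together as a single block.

Treat the 2 copies of B as a single block. The multiset to arrange is then {BB, H, H, L, X, X}, 6 items in all.
That gives (6)!/(2!·2!) = 180 arrangements.

180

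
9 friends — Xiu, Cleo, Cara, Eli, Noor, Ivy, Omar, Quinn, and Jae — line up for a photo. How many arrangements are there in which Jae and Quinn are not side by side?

282240

Of the 9! = 362880 arrangements, those with Jae and Quinn adjacent number 2 × 8! = 80640 (treat the pair as a block with 2 internal orders).
So 362880 − 80640 = 282240 arrangements keep them apart.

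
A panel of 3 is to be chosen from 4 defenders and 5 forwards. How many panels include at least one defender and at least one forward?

With no constraint there are C(9,3) = 84 possible selections.
Selections missing a whole group: no defenders → C(5,3) = 10; no forwards → C(4,3) = 4.
Both groups omitted at once is impossible, so 84 − 14 = 70.

70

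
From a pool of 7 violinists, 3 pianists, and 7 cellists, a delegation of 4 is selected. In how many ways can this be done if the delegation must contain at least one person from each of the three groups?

1029

With no constraint there are C(17,4) = 2380 possible selections.
Subtract selections that omit an entire group: no violinists → C(10,4) = 210; no pianists → C(14,4) = 1001; no cellists → C(10,4) = 210.
Add back selections omitting two groups (i.e. drawn from a single group): C(7,4) + C(3,4) + C(7,4) = 70.
By inclusion–exclusion: 2380 − 1421 + 70 = 1029.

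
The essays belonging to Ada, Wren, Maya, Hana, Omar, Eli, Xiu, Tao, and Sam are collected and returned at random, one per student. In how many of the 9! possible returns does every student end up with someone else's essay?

Count assignments avoiding every fixed point. For any j of the 9 students fixed to their own essay, the other 9−j can be arranged in (9−j)! ways.
By inclusion–exclusion this is Σ_{j=0}^{9} (−1)^j C(9,j)·(9−j)!.
Computing: 362880 − 362880 + 181440 − 60480 + 15120 − 3024 + 504 − 72 + 9 − 1 = 133496.

133496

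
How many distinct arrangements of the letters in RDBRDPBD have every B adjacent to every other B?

Treat the 2 copies of B as a single block. The multiset to arrange is then {BB, D, D, D, P, R, R}, 7 items in all.
That gives (7)!/(3!·2!) = 420 arrangements.

420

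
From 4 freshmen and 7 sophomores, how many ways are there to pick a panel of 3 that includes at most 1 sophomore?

Split by how many sophomores are chosen (0 through 1).
Sum: C(7,0)·C(4,3) + C(7,1)·C(4,2) = 4 + 42 = 46.

46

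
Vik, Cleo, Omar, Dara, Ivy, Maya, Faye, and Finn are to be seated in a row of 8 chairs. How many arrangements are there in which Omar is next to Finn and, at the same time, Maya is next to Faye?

2880

Treat {Omar,Finn} as one block (2 orders) and {Maya,Faye} as another (2 orders).
That leaves 6 units to arrange: 2 × 2 × 6! = 4 × 720 = 2880.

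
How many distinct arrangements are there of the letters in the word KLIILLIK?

560

The 8 letters of KLIILLIK have repeats: I appearing 3 times, K appearing twice, and L appearing 3 times.
Dividing 8! = 40320 by 3!·3!·2! = 72 for the repeated letters gives 560.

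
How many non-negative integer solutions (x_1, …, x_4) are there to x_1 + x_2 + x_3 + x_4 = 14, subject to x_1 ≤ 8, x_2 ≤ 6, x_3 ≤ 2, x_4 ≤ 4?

60

Ignoring the caps, the number of non-negative solutions to x_1+…+x_4 = 14 is C(17,3) = 680.
Subtract solutions that violate a single cap (substitute x_i' = x_i − (cap_i+1)): x_1 ≥ 9 gives C(8,3) = 56; x_2 ≥ 7 gives C(10,3) = 120; x_3 ≥ 3 gives C(14,3) = 364; x_4 ≥ 5 gives C(12,3) = 220. Together 760.
Add back pairs where two caps are both exceeded: 0 + 10 + 1 + 35 + 10 + 84 = 140.
By inclusion–exclusion the count is 680 − 760 + 140 = 60.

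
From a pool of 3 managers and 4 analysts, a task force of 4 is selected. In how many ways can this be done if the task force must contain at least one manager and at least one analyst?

Total 4-person selections from all 7: C(7,4) = 35.
Selections missing a whole group: no managers → C(4,4) = 1; no analysts → C(3,4) = 0.
Both groups omitted at once is impossible, so 35 − 1 = 34.

34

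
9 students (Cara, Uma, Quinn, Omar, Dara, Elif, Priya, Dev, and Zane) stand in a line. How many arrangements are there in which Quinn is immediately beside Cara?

80640

Glue Quinn and Cara into one block (2 internal orders), leaving 8 units to arrange in a row.
That gives 2 × 8! = 2 × 40320 = 80640.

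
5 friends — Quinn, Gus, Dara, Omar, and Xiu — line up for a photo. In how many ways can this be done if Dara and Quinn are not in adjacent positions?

Of the 5! = 120 arrangements, those with Dara and Quinn adjacent number 2 × 4! = 48 (treat the pair as a block with 2 internal orders).
So 120 − 48 = 72 arrangements keep them apart.

72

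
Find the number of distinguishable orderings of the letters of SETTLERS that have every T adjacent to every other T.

Treat the 2 copies of T as a single block. The multiset to arrange is then {TT, E, E, L, R, S, S}, 7 items in all.
That gives (7)!/(2!·2!) = 1260 arrangements.

1260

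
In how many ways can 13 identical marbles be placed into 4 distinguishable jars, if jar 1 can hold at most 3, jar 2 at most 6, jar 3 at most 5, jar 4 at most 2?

Ignoring the caps, the number of non-negative solutions to x_1+…+x_4 = 13 is C(16,3) = 560.
Subtract solutions that violate a single cap (substitute x_i' = x_i − (cap_i+1)): x_1 ≥ 4 gives C(12,3) = 220; x_2 ≥ 7 gives C(9,3) = 84; x_3 ≥ 6 gives C(10,3) = 120; x_4 ≥ 3 gives C(13,3) = 286. Together 710.
Add back pairs where two caps are both exceeded: 10 + 20 + 84 + 1 + 20 + 35 = 170.
Subtract triples: 0 + 0 + 1 + 0 = 1.
By inclusion–exclusion the count is 560 − 710 + 170 − 1 = 19.

19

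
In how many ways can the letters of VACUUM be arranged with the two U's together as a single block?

Treat the 2 copies of U as a single block. The multiset to arrange is then {UU, A, C, M, V}, 5 items in all.
All 5 items are distinct, so there are (5)! = 120 arrangements.

120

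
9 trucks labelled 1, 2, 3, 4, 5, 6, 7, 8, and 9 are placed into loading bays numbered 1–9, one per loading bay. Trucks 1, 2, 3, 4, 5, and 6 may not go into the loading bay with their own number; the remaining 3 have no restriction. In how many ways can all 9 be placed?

183822

Let Aᵢ (for 1 ≤ i ≤ 6) be the placements that put truck i in its forbidden loading bay. Any j of these fix j positions, leaving (9−j)! ways to fill the rest, and there are C(6,j) ways to pick which j.
By inclusion–exclusion, the number of valid placements is Σ_{j=0}^{6} (−1)^j C(6,j)·(9−j)!.
Computing: 362880 − 241920 + 75600 − 14400 + 1800 − 144 + 6 = 183822.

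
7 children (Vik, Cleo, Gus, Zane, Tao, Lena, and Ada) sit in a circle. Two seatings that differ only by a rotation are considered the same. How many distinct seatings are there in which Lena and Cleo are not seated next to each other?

480

All circular seatings of 7 people number (6)! = 720.
Seatings with Lena beside Cleo: treat them as a block with 2 internal orders, giving 2 × (5)! = 240.
Subtracting, 720 − 240 = 480.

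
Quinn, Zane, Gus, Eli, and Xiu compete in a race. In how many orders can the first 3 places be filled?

60

There are 5 choices for 1st place, 4 for 2nd, and 3 for 3rd.
That gives 5 × 4 × 3 = 60.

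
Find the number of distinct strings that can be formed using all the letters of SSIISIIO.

The 8 letters of SSIISIIO have repeats: I appearing 4 times and S appearing 3 times.
The number of distinct arrangements is 8!/(4!·3!) = 40320/144 = 280.

280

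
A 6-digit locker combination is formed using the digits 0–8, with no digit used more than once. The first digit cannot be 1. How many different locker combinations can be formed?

53760

The first digit has 9−1 = 8 choices (anything except 1).
The remaining 5 digits are filled from the other 8 symbols without repetition: 8 × 7 × 6 × 5 × 4 = 6720.
Total: 8 × 6720 = 53760.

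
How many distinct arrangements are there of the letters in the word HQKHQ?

30

The 5 letters of HQKHQ have repeats: H appearing twice and Q appearing twice.
The number of distinct arrangements is 5!/(2!·2!) = 120/4 = 30.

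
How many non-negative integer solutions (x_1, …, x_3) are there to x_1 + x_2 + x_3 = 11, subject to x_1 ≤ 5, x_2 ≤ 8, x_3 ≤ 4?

Without the upper bounds there are C(13,2) = 78 ways to split 11 among 3 variables.
Subtract solutions that violate a single cap (substitute x_i' = x_i − (cap_i+1)): x_1 ≥ 6 gives C(7,2) = 21; x_2 ≥ 9 gives C(4,2) = 6; x_3 ≥ 5 gives C(8,2) = 28. Together 55.
Add back pairs where two caps are both exceeded: 0 + 1 + 0 = 1.
By inclusion–exclusion the count is 78 − 55 + 1 = 24.

24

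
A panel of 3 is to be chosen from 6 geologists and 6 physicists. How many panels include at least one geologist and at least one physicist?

180

With no constraint there are C(12,3) = 220 possible selections.
Subtract selections that omit an entire group: no geologists → C(6,3) = 20; no physicists → C(6,3) = 20.
Both groups omitted at once is impossible, so 220 − 40 = 180.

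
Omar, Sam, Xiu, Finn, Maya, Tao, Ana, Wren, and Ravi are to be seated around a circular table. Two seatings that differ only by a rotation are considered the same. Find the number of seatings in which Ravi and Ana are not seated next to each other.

Without the restriction there are (8)! = 40320 seatings.
Seatings with Ravi beside Ana: treat them as a block with 2 internal orders, giving 2 × (7)! = 10080.
Subtracting, 40320 − 10080 = 30240.

30240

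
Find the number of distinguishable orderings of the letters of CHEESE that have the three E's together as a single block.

24

Treat the 3 copies of E as a single block. The multiset to arrange is then {EEE, C, H, S}, 4 items in all.
All 4 items are distinct, so there are (4)! = 24 arrangements.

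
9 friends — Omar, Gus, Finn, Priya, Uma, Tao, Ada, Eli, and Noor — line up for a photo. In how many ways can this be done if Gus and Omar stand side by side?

80640

Place the 7 others and the Gus-Omar pair as 8 objects in a line; the pair has 2 internal arrangements.
So the count is 2·(8)! = 80640.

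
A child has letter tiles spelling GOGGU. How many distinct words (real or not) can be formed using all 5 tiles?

GOGGU has 5 letters with G appearing 3 times.
Dividing 5! = 120 by 3! = 6 for the repeated letters gives 20.

20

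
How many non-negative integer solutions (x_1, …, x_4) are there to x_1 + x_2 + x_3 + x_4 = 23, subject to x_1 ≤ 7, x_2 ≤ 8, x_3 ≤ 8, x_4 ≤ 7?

120

Without the upper bounds there are C(26,3) = 2600 ways to split 23 among 4 variables.
Subtract solutions that violate a single cap (substitute x_i' = x_i − (cap_i+1)): x_1 ≥ 8 gives C(18,3) = 816; x_2 ≥ 9 gives C(17,3) = 680; x_3 ≥ 9 gives C(17,3) = 680; x_4 ≥ 8 gives C(18,3) = 816. Together 2992.
Add back pairs where two caps are both exceeded: 84 + 84 + 120 + 56 + 84 + 84 = 512.
By inclusion–exclusion the count is 2600 − 2992 + 512 = 120.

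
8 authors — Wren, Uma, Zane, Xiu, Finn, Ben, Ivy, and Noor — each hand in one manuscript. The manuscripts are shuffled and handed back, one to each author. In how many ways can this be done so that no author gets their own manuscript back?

This is the derangement count D_8: permutations of 8 items with no fixed point.
By inclusion–exclusion this is Σ_{j=0}^{8} (−1)^j C(8,j)·(8−j)!.
Computing: 40320 − 40320 + 20160 − 6720 + 1680 − 336 + 56 − 8 + 1 = 14833.

14833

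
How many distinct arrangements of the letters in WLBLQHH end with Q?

180

With the last slot taken by Q, it remains to arrange the other 6 letters (WLBLHH).
Those 6 letters have H appearing twice and L appearing twice, giving (6)!/(2!·2!) = 180.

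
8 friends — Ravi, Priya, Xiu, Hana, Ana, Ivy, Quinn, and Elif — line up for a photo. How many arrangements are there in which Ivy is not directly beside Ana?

30240

There are 8! = 40320 arrangements in all. If Ivy and Ana are adjacent, merging them into one block gives 2·(7)! = 10080 arrangements.
So 40320 − 10080 = 30240 arrangements keep them apart.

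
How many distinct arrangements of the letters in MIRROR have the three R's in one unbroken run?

Treat the 3 copies of R as a single block. The multiset to arrange is then {RRR, I, M, O}, 4 items in all.
All 4 items are distinct, so there are (4)! = 24 arrangements.

24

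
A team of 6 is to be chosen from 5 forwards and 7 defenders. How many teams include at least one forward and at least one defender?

Total 6-person selections from all 12: C(12,6) = 924.
Selections missing a whole group: no forwards → C(7,6) = 7; no defenders → C(5,6) = 0.
Both groups omitted at once is impossible, so 924 − 7 = 917.

917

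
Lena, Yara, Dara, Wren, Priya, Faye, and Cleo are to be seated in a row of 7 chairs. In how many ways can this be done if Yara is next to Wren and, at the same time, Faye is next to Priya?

Treat {Yara,Wren} as one block (2 orders) and {Faye,Priya} as another (2 orders).
That leaves 5 units to arrange: 2 × 2 × 5! = 4 × 120 = 480.

480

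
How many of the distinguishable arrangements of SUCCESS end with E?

With the last slot taken by E, it remains to arrange the other 6 letters (SUCCSS).
Those 6 letters have C appearing twice and S appearing 3 times, giving (6)!/(3!·2!) = 60.

60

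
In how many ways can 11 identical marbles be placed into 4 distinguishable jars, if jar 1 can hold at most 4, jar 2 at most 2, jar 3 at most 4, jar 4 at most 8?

65

By stars and bars, unrestricted non-negative solutions to x_1+…+x_4 = 11 number C(11+3,3) = 364.
Subtract solutions that violate a single cap (substitute x_i' = x_i − (cap_i+1)): x_1 ≥ 5 gives C(9,3) = 84; x_2 ≥ 3 gives C(11,3) = 165; x_3 ≥ 5 gives C(9,3) = 84; x_4 ≥ 9 gives C(5,3) = 10. Together 343.
Add back pairs where two caps are both exceeded: 20 + 4 + 0 + 20 + 0 + 0 = 44.
By inclusion–exclusion the count is 364 − 343 + 44 = 65.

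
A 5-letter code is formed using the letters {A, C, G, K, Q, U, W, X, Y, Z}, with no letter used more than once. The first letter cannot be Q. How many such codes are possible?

27216

The first letter has 10−1 = 9 choices (anything except Q).
The remaining 4 letters are filled from the other 9 symbols without repetition: 9 × 8 × 7 × 6 = 3024.
Total: 9 × 3024 = 27216.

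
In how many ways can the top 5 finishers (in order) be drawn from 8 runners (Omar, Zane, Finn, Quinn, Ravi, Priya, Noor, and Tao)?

6720

There are 8 choices for 1st place, 7 for 2nd, and so on down to 4 for position 5.
That gives 8 × 7 × 6 × 5 × 4 = 6720.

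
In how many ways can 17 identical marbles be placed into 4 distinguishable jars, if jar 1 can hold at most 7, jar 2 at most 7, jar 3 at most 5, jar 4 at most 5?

Ignoring the caps, the number of non-negative solutions to x_1+…+x_4 = 17 is C(20,3) = 1140.
Subtract solutions that violate a single cap (substitute x_i' = x_i − (cap_i+1)): x_1 ≥ 8 gives C(12,3) = 220; x_2 ≥ 8 gives C(12,3) = 220; x_3 ≥ 6 gives C(14,3) = 364; x_4 ≥ 6 gives C(14,3) = 364. Together 1168.
Add back pairs where two caps are both exceeded: 4 + 20 + 20 + 20 + 20 + 56 = 140.
By inclusion–exclusion the count is 1140 − 1168 + 140 = 112.

112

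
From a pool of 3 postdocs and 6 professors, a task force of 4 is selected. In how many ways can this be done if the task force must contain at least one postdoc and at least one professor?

111

Unrestricted: C(9,4) = 126 ways to pick any 4 of the 9.
Subtract selections that omit an entire group: no postdocs → C(6,4) = 15; no professors → C(3,4) = 0.
Both groups omitted at once is impossible, so 126 − 15 = 111.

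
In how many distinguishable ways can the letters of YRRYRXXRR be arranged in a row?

Letter multiplicities in YRRYRXXRR: R×5, X×2, Y×2.
The number of distinct arrangements is 9!/(5!·2!·2!) = 362880/480 = 756.

756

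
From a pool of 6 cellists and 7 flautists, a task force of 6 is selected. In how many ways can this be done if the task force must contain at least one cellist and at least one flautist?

1708

Total 6-person selections from all 13: C(13,6) = 1716.
Subtract selections that omit an entire group: no cellists → C(7,6) = 7; no flautists → C(6,6) = 1.
Both groups omitted at once is impossible, so 1716 − 8 = 1708.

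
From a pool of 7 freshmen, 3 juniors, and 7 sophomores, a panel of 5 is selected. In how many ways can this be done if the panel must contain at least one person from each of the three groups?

3724

Total 5-person selections from all 17: C(17,5) = 6188.
Subtract selections that omit an entire group: no freshmen → C(10,5) = 252; no juniors → C(14,5) = 2002; no sophomores → C(10,5) = 252.
Add back selections omitting two groups (i.e. drawn from a single group): C(7,5) + C(3,5) + C(7,5) = 42.
By inclusion–exclusion: 6188 − 2506 + 42 = 3724.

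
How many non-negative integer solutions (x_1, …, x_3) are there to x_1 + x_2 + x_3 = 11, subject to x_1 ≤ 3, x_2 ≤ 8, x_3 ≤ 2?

Ignoring the caps, the number of non-negative solutions to x_1+…+x_3 = 11 is C(13,2) = 78.
Subtract solutions that violate a single cap (substitute x_i' = x_i − (cap_i+1)): x_1 ≥ 4 gives C(9,2) = 36; x_2 ≥ 9 gives C(4,2) = 6; x_3 ≥ 3 gives C(10,2) = 45. Together 87.
Add back pairs where two caps are both exceeded: 0 + 15 + 0 = 15.
By inclusion–exclusion the count is 78 − 87 + 15 = 6.

6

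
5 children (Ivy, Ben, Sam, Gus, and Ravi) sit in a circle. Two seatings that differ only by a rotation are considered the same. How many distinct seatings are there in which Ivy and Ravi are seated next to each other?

12

Glue Ivy and Ravi into a block (2 internal orders). Seating 4 units around a circle gives (3)! arrangements.
So 2 × (3)! = 2 × 6 = 12.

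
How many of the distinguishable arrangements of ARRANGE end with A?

With the last slot taken by A, it remains to arrange the other 6 letters (RRANGE).
Those 6 letters have R appearing twice, giving (6)!/(2!) = 360.

360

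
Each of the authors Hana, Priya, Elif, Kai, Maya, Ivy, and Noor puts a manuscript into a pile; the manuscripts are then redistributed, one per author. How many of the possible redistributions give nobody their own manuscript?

1854

Let Aᵢ be the assignments in which author i gets their own manuscript. We want the size of the complement of A₁∪…∪A_7.
By inclusion–exclusion this is Σ_{j=0}^{7} (−1)^j C(7,j)·(7−j)!.
Computing: 5040 − 5040 + 2520 − 840 + 210 − 42 + 7 − 1 = 1854.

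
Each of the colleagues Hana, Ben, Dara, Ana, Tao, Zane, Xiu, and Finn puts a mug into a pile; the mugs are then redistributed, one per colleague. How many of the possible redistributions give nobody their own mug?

14833

This is the derangement count D_8: permutations of 8 items with no fixed point.
By inclusion–exclusion this is Σ_{j=0}^{8} (−1)^j C(8,j)·(8−j)!.
Computing: 40320 − 40320 + 20160 − 6720 + 1680 − 336 + 56 − 8 + 1 = 14833.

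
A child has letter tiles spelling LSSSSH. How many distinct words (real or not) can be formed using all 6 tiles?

Letter multiplicities in LSSSSH: H×1, L×1, S×4.
Dividing 6! = 720 by 4! = 24 for the repeated letters gives 30.

30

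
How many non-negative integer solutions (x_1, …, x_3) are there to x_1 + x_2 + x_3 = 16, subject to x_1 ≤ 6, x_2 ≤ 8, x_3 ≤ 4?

Without the upper bounds there are C(18,2) = 153 ways to split 16 among 3 variables.
Subtract solutions that violate a single cap (substitute x_i' = x_i − (cap_i+1)): x_1 ≥ 7 gives C(11,2) = 55; x_2 ≥ 9 gives C(9,2) = 36; x_3 ≥ 5 gives C(13,2) = 78. Together 169.
Add back pairs where two caps are both exceeded: 1 + 15 + 6 = 22.
By inclusion–exclusion the count is 153 − 169 + 22 = 6.

6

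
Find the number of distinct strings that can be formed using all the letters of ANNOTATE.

ANNOTATE has 8 letters with A appearing twice, N appearing twice, and T appearing twice.
So there are 8! / (2!·2!·2!) = 5040 distinguishable arrangements.

5040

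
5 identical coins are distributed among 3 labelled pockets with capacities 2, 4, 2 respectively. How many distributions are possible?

8

Ignoring the caps, the number of non-negative solutions to x_1+…+x_3 = 5 is C(7,2) = 21.
Subtract solutions that violate a single cap (substitute x_i' = x_i − (cap_i+1)): x_1 ≥ 3 gives C(4,2) = 6; x_2 ≥ 5 gives C(2,2) = 1; x_3 ≥ 3 gives C(4,2) = 6. Together 13.
No two caps can be exceeded simultaneously, so the pair terms are all 0.
By inclusion–exclusion the count is 21 − 13 + 0 = 8.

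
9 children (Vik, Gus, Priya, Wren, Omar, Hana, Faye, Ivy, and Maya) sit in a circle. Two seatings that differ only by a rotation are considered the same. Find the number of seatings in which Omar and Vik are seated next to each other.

10080

Glue Omar and Vik into a block (2 internal orders). Seating 8 units around a circle gives (7)! arrangements.
So 2 × (7)! = 2 × 5040 = 10080.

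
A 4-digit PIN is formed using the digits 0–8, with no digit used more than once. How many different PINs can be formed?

This is a permutation of 4 out of 9: P(9,4) = 9!/5!.
9 × 8 × 7 × 6 = 3024.

3024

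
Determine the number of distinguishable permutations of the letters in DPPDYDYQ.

DPPDYDYQ has 8 letters with D appearing 3 times, P appearing twice, and Y appearing twice.
So there are 8! / (3!·2!·2!) = 1680 distinguishable arrangements.

1680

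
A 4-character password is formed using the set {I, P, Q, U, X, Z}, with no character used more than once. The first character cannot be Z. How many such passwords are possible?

300

The first character has 6−1 = 5 choices (anything except Z).
The remaining 3 characters are filled from the other 5 symbols without repetition: 5 × 4 × 3 = 60.
Total: 5 × 60 = 300.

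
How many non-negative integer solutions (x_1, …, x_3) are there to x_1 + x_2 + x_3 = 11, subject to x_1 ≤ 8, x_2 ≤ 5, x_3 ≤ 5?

30

By stars and bars, unrestricted non-negative solutions to x_1+…+x_3 = 11 number C(11+2,2) = 78.
Subtract solutions that violate a single cap (substitute x_i' = x_i − (cap_i+1)): x_1 ≥ 9 gives C(4,2) = 6; x_2 ≥ 6 gives C(7,2) = 21; x_3 ≥ 6 gives C(7,2) = 21. Together 48.
No two caps can be exceeded simultaneously, so the pair terms are all 0.
By inclusion–exclusion the count is 78 − 48 + 0 = 30.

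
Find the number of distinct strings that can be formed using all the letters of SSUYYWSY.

1120

The 8 letters of SSUYYWSY have repeats: S appearing 3 times and Y appearing 3 times.
Dividing 8! = 40320 by 3!·3! = 36 for the repeated letters gives 1120.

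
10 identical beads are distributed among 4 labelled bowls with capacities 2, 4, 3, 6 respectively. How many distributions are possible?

41

Ignoring the caps, the number of non-negative solutions to x_1+…+x_4 = 10 is C(13,3) = 286.
Subtract solutions that violate a single cap (substitute x_i' = x_i − (cap_i+1)): x_1 ≥ 3 gives C(10,3) = 120; x_2 ≥ 5 gives C(8,3) = 56; x_3 ≥ 4 gives C(9,3) = 84; x_4 ≥ 7 gives C(6,3) = 20. Together 280.
Add back pairs where two caps are both exceeded: 10 + 20 + 1 + 4 + 0 + 0 = 35.
By inclusion–exclusion the count is 286 − 280 + 35 = 41.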